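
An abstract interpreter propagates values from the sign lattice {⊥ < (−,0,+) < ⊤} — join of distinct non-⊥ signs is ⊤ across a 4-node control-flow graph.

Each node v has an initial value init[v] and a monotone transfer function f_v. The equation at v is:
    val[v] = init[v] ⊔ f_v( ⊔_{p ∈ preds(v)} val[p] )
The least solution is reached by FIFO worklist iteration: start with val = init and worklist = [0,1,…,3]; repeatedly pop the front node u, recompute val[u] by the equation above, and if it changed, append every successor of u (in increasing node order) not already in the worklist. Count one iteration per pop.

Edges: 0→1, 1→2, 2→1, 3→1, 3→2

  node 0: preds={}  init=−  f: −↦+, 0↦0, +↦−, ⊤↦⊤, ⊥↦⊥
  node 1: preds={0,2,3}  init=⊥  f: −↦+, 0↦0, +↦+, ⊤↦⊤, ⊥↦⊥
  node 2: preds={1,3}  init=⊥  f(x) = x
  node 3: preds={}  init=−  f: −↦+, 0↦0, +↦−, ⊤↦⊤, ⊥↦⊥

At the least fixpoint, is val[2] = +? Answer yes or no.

Trace (6 dequeues):
  [1] u=0 | in ⊥ | out − | ==
  [2] u=1 | in − | out + | prev ⊥ | push {}
  [3] u=2 | in ⊤ | out ⊤ | prev ⊥ | push {1}
  [4] u=3 | in ⊥ | out − | ==
  [5] u=1 | in ⊤ | out ⊤ | prev + | push {2}
  [6] u=2 | in ⊤ | out ⊤ | ==

Converged values:
  [0] −
  [1] ⊤
  [2] ⊤
  [3] −

no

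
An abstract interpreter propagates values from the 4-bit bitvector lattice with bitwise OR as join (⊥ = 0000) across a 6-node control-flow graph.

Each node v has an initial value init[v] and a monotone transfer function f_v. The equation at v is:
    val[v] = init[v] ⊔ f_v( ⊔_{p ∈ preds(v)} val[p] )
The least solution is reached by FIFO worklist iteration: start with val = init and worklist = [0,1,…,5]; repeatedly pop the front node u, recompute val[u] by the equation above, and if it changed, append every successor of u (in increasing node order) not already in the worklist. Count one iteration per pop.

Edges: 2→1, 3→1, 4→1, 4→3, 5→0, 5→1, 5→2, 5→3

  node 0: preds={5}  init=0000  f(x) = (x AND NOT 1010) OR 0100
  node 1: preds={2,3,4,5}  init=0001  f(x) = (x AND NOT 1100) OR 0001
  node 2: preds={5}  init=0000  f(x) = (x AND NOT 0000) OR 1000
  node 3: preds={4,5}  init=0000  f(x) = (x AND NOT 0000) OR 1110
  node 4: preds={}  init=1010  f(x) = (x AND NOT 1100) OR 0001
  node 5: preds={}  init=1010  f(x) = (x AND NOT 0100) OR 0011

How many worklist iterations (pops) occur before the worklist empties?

11

Iteration log — 11 steps:
  step 1. node 0  ⊔preds=1010  new=0100  old=0000  +wl: 
  step 2. node 1  ⊔preds=1010  new=0011  old=0001  +wl: 
  step 3. node 2  ⊔preds=1010  new=1010  old=0000  +wl: 1
  step 4. node 3  ⊔preds=1010  new=1110  old=0000  +wl: 
  step 5. node 4  ⊔preds=0000  new=1011  old=1010  +wl: 3
  step 6. node 5  ⊔preds=0000  new=1011  old=1010  +wl: 0,2
  step 7. node 1  ⊔preds=1111  new=0011  stable
  step 8. node 3  ⊔preds=1011  new=1111  old=1110  +wl: 1
  step 9. node 0  ⊔preds=1011  new=0101  old=0100  +wl: 
  step 10. node 2  ⊔preds=1011  new=1011  old=1010  +wl: 
  step 11. node 1  ⊔preds=1111  new=0011  stable

Least fixpoint reached:
  node 0: 0101
  node 1: 0011
  node 2: 1011
  node 3: 1111
  node 4: 1011
  node 5: 1011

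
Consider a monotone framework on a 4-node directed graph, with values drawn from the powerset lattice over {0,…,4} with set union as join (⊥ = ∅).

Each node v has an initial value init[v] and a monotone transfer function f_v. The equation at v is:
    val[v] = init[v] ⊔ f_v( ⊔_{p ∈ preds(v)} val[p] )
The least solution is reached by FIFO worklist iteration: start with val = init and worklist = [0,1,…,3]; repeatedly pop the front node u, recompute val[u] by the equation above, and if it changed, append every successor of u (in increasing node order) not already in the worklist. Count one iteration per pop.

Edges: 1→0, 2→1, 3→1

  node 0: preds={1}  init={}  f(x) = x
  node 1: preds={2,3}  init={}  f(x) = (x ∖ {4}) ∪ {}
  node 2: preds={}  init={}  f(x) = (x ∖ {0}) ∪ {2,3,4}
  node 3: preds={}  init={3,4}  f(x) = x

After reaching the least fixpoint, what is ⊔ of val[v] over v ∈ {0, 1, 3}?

{2,3,4}

Iteration log — 7 steps:
  step 1. node 0  ⊔preds={}  new={}  stable
  step 2. node 1  ⊔preds={3,4}  new={3}  old={}  +wl: 0
  step 3. node 2  ⊔preds={}  new={2,3,4}  old={}  +wl: 1
  step 4. node 3  ⊔preds={}  new={3,4}  stable
  step 5. node 0  ⊔preds={3}  new={3}  old={}  +wl: 
  step 6. node 1  ⊔preds={2,3,4}  new={2,3}  old={3}  +wl: 0
  step 7. node 0  ⊔preds={2,3}  new={2,3}  old={3}  +wl: 

Least fixpoint reached:
  node 0: {2,3}
  node 1: {2,3}
  node 2: {2,3,4}
  node 3: {3,4}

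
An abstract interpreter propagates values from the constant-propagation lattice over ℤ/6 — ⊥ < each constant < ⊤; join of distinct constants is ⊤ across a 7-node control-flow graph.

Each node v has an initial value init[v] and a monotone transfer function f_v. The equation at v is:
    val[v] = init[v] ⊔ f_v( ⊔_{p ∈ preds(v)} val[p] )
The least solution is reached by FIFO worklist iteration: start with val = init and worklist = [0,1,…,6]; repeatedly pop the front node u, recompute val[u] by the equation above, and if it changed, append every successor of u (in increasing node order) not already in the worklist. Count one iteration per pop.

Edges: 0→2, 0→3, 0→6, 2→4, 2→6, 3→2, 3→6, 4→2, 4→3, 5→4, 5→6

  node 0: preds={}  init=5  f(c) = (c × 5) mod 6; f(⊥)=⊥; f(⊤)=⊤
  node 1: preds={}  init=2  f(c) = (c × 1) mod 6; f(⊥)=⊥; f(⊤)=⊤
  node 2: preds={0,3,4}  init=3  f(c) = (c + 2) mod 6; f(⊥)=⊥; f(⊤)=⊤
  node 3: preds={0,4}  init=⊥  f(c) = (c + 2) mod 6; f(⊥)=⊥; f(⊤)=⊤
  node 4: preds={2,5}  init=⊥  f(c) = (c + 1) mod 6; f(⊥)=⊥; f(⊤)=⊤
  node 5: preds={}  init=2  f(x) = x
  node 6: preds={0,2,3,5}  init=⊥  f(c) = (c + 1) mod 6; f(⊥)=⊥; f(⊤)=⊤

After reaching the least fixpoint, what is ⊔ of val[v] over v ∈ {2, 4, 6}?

Trace (11 dequeues):
  [1] u=0 | in ⊥ | out 5 | ==
  [2] u=1 | in ⊥ | out 2 | ==
  [3] u=2 | in 5 | out ⊤ | prev 3 | push {}
  [4] u=3 | in 5 | out 1 | prev ⊥ | push {2}
  [5] u=4 | in ⊤ | out ⊤ | prev ⊥ | push {3}
  [6] u=5 | in ⊥ | out 2 | ==
  [7] u=6 | in ⊤ | out ⊤ | prev ⊥ | push {}
  [8] u=2 | in ⊤ | out ⊤ | ==
  [9] u=3 | in ⊤ | out ⊤ | prev 1 | push {2,6}
  [10] u=2 | in ⊤ | out ⊤ | ==
  [11] u=6 | in ⊤ | out ⊤ | ==

Converged values:
  [0] 5
  [1] 2
  [2] ⊤
  [3] ⊤
  [4] ⊤
  [5] 2
  [6] ⊤

⊤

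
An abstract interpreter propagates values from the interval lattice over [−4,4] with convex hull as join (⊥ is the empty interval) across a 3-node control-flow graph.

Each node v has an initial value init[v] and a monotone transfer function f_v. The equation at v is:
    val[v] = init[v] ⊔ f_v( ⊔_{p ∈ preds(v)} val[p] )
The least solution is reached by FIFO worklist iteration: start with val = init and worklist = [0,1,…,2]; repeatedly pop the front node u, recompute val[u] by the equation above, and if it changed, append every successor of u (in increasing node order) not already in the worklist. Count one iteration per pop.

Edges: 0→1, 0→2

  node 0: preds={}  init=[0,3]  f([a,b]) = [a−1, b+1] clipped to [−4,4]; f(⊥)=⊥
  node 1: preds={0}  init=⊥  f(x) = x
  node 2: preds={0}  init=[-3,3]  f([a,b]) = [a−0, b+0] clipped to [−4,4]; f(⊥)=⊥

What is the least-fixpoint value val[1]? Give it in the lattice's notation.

Iteration log — 3 steps:
  step 1. node 0  ⊔preds=⊥  new=[0,3]  stable
  step 2. node 1  ⊔preds=[0,3]  new=[0,3]  old=⊥  +wl: 
  step 3. node 2  ⊔preds=[0,3]  new=[-3,3]  stable

Least fixpoint reached:
  node 0: [0,3]
  node 1: [0,3]
  node 2: [-3,3]

[0,3]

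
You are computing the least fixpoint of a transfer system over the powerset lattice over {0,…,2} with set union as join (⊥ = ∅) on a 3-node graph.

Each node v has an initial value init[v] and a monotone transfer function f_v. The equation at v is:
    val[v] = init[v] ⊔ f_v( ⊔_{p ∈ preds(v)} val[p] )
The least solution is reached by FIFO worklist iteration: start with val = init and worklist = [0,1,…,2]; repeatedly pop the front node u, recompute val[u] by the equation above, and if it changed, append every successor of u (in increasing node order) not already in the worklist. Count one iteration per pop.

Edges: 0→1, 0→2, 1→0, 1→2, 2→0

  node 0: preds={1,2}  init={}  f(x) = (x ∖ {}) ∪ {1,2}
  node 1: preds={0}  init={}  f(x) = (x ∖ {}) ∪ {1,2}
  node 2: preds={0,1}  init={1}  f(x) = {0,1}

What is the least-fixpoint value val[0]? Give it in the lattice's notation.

{0,1,2}

Trace (7 dequeues):
  [1] u=0 | in {1} | out {1,2} | prev {} | push {}
  [2] u=1 | in {1,2} | out {1,2} | prev {} | push {0}
  [3] u=2 | in {1,2} | out {0,1} | prev {1} | push {}
  [4] u=0 | in {0,1,2} | out {0,1,2} | prev {1,2} | push {1,2}
  [5] u=1 | in {0,1,2} | out {0,1,2} | prev {1,2} | push {0}
  [6] u=2 | in {0,1,2} | out {0,1} | ==
  [7] u=0 | in {0,1,2} | out {0,1,2} | ==

Converged values:
  [0] {0,1,2}
  [1] {0,1,2}
  [2] {0,1}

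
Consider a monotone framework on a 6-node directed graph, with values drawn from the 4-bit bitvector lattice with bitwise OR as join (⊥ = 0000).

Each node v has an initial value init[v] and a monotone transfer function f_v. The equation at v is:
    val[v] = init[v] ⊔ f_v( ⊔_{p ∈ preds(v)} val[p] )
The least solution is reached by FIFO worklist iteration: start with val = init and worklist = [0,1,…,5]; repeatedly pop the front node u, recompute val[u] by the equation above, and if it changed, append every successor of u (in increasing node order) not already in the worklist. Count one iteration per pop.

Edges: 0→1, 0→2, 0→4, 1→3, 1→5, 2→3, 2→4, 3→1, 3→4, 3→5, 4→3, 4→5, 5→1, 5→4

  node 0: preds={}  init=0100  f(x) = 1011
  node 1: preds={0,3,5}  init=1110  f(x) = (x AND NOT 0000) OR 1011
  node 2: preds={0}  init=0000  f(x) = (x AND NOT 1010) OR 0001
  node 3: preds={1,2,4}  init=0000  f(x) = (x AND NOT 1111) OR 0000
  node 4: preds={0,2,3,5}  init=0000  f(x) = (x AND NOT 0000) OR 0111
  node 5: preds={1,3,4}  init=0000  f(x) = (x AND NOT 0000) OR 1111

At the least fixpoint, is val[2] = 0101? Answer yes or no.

yes

Worklist (9 pops):
  #1 pop 0: in=0000 → 1111 (was 0100); enqueue []
  #2 pop 1: in=1111 → 1111 (was 1110); enqueue []
  #3 pop 2: in=1111 → 0101 (was 0000); enqueue []
  #4 pop 3: in=1111 → 0000 (no change)
  #5 pop 4: in=1111 → 1111 (was 0000); enqueue [3]
  #6 pop 5: in=1111 → 1111 (was 0000); enqueue [1,4]
  #7 pop 3: in=1111 → 0000 (no change)
  #8 pop 1: in=1111 → 1111 (no change)
  #9 pop 4: in=1111 → 1111 (no change)

Fixpoint:
  val[0] = 1111
  val[1] = 1111
  val[2] = 0101
  val[3] = 0000
  val[4] = 1111
  val[5] = 1111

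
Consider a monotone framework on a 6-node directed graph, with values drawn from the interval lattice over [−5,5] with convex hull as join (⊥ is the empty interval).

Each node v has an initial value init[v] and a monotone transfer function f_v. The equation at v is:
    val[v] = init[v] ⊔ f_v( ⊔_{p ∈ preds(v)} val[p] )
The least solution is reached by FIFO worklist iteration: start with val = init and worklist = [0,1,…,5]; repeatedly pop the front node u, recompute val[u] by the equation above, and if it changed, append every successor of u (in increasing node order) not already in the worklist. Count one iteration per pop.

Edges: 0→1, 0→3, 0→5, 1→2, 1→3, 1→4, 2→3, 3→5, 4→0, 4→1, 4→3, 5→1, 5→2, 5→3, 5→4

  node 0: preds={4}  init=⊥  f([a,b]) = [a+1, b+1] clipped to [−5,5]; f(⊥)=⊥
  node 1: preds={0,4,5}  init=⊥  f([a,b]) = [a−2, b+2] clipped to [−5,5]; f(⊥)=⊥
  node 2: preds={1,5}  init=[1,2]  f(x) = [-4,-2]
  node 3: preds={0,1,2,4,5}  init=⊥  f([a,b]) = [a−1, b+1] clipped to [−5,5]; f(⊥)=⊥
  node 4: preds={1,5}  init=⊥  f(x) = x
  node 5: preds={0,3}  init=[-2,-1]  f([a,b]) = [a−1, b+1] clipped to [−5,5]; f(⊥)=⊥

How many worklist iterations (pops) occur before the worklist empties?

Trace (18 dequeues):
  [1] u=0 | in ⊥ | out ⊥ | ==
  [2] u=1 | in [-2,-1] | out [-4,1] | prev ⊥ | push {}
  [3] u=2 | in [-4,1] | out [-4,2] | prev [1,2] | push {}
  [4] u=3 | in [-4,2] | out [-5,3] | prev ⊥ | push {}
  [5] u=4 | in [-4,1] | out [-4,1] | prev ⊥ | push {0,1,3}
  [6] u=5 | in [-5,3] | out [-5,4] | prev [-2,-1] | push {2,4}
  [7] u=0 | in [-4,1] | out [-3,2] | prev ⊥ | push {5}
  [8] u=1 | in [-5,4] | out [-5,5] | prev [-4,1] | push {}
  [9] u=3 | in [-5,5] | out [-5,5] | prev [-5,3] | push {}
  [10] u=2 | in [-5,5] | out [-4,2] | ==
  [11] u=4 | in [-5,5] | out [-5,5] | prev [-4,1] | push {0,1,3}
  [12] u=5 | in [-5,5] | out [-5,5] | prev [-5,4] | push {2,4}
  [13] u=0 | in [-5,5] | out [-4,5] | prev [-3,2] | push {5}
  [14] u=1 | in [-5,5] | out [-5,5] | ==
  [15] u=3 | in [-5,5] | out [-5,5] | ==
  [16] u=2 | in [-5,5] | out [-4,2] | ==
  [17] u=4 | in [-5,5] | out [-5,5] | ==
  [18] u=5 | in [-5,5] | out [-5,5] | ==

Converged values:
  [0] [-4,5]
  [1] [-5,5]
  [2] [-4,2]
  [3] [-5,5]
  [4] [-5,5]
  [5] [-5,5]

18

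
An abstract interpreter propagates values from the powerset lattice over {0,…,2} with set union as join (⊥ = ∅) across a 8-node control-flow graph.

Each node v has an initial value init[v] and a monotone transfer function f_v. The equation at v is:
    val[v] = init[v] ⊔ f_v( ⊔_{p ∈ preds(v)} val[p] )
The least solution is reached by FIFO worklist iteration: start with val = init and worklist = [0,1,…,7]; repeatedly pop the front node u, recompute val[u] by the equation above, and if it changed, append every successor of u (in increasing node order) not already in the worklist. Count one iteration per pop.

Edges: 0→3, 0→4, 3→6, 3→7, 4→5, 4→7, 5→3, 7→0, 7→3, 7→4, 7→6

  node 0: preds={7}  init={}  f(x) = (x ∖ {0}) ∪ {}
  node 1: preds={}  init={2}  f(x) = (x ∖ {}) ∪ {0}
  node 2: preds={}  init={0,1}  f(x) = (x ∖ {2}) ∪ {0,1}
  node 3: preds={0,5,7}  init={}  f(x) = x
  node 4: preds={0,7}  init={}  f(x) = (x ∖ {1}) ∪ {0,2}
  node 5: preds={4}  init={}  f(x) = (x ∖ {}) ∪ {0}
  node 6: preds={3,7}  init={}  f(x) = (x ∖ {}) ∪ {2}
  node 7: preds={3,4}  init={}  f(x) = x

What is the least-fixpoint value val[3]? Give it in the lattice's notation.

Iteration log — 14 steps:
  step 1. node 0  ⊔preds={}  new={}  stable
  step 2. node 1  ⊔preds={}  new={0,2}  old={2}  +wl: 
  step 3. node 2  ⊔preds={}  new={0,1}  stable
  step 4. node 3  ⊔preds={}  new={}  stable
  step 5. node 4  ⊔preds={}  new={0,2}  old={}  +wl: 
  step 6. node 5  ⊔preds={0,2}  new={0,2}  old={}  +wl: 3
  step 7. node 6  ⊔preds={}  new={2}  old={}  +wl: 
  step 8. node 7  ⊔preds={0,2}  new={0,2}  old={}  +wl: 0,4,6
  step 9. node 3  ⊔preds={0,2}  new={0,2}  old={}  +wl: 7
  step 10. node 0  ⊔preds={0,2}  new={2}  old={}  +wl: 3
  step 11. node 4  ⊔preds={0,2}  new={0,2}  stable
  step 12. node 6  ⊔preds={0,2}  new={0,2}  old={2}  +wl: 
  step 13. node 7  ⊔preds={0,2}  new={0,2}  stable
  step 14. node 3  ⊔preds={0,2}  new={0,2}  stable

Least fixpoint reached:
  node 0: {2}
  node 1: {0,2}
  node 2: {0,1}
  node 3: {0,2}
  node 4: {0,2}
  node 5: {0,2}
  node 6: {0,2}
  node 7: {0,2}

{0,2}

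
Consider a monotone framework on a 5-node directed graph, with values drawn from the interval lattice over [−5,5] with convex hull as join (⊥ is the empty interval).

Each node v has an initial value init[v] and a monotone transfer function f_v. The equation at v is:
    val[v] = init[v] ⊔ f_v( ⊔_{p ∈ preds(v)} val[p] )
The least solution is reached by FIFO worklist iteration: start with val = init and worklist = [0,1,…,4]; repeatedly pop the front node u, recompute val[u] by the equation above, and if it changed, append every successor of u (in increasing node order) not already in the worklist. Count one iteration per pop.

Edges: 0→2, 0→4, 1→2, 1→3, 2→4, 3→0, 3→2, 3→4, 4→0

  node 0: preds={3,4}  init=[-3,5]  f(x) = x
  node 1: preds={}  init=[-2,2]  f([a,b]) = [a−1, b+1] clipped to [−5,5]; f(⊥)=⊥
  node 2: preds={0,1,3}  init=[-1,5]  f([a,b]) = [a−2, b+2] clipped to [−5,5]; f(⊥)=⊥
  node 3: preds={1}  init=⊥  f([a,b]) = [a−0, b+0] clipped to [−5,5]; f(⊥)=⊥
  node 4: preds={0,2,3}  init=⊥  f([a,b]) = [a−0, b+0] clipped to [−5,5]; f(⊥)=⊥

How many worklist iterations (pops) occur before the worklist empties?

Trace (8 dequeues):
  [1] u=0 | in ⊥ | out [-3,5] | ==
  [2] u=1 | in ⊥ | out [-2,2] | ==
  [3] u=2 | in [-3,5] | out [-5,5] | prev [-1,5] | push {}
  [4] u=3 | in [-2,2] | out [-2,2] | prev ⊥ | push {0,2}
  [5] u=4 | in [-5,5] | out [-5,5] | prev ⊥ | push {}
  [6] u=0 | in [-5,5] | out [-5,5] | prev [-3,5] | push {4}
  [7] u=2 | in [-5,5] | out [-5,5] | ==
  [8] u=4 | in [-5,5] | out [-5,5] | ==

Converged values:
  [0] [-5,5]
  [1] [-2,2]
  [2] [-5,5]
  [3] [-2,2]
  [4] [-5,5]

8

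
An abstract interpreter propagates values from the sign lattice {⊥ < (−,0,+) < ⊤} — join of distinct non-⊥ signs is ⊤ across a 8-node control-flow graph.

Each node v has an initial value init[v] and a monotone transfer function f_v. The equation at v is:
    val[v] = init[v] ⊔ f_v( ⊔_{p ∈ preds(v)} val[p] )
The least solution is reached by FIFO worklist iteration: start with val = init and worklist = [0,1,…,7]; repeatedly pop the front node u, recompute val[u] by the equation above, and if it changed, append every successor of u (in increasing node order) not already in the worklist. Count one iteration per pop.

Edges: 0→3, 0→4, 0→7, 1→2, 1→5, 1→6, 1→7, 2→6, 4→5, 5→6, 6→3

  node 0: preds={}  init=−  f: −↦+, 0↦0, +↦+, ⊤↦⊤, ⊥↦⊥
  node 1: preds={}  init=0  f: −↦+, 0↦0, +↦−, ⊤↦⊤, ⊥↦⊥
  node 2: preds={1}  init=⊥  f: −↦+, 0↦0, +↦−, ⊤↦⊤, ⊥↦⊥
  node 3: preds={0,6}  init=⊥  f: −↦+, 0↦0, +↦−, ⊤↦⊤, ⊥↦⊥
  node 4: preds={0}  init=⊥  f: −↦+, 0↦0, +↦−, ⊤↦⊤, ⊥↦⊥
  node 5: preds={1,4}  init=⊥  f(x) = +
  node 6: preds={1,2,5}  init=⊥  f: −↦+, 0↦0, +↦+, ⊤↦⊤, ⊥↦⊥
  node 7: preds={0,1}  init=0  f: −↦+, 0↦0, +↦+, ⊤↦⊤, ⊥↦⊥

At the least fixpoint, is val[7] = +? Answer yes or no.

Worklist (9 pops):
  #1 pop 0: in=⊥ → − (no change)
  #2 pop 1: in=⊥ → 0 (no change)
  #3 pop 2: in=0 → 0 (was ⊥); enqueue []
  #4 pop 3: in=− → + (was ⊥); enqueue []
  #5 pop 4: in=− → + (was ⊥); enqueue []
  #6 pop 5: in=⊤ → + (was ⊥); enqueue []
  #7 pop 6: in=⊤ → ⊤ (was ⊥); enqueue [3]
  #8 pop 7: in=⊤ → ⊤ (was 0); enqueue []
  #9 pop 3: in=⊤ → ⊤ (was +); enqueue []

Fixpoint:
  val[0] = −
  val[1] = 0
  val[2] = 0
  val[3] = ⊤
  val[4] = +
  val[5] = +
  val[6] = ⊤
  val[7] = ⊤

no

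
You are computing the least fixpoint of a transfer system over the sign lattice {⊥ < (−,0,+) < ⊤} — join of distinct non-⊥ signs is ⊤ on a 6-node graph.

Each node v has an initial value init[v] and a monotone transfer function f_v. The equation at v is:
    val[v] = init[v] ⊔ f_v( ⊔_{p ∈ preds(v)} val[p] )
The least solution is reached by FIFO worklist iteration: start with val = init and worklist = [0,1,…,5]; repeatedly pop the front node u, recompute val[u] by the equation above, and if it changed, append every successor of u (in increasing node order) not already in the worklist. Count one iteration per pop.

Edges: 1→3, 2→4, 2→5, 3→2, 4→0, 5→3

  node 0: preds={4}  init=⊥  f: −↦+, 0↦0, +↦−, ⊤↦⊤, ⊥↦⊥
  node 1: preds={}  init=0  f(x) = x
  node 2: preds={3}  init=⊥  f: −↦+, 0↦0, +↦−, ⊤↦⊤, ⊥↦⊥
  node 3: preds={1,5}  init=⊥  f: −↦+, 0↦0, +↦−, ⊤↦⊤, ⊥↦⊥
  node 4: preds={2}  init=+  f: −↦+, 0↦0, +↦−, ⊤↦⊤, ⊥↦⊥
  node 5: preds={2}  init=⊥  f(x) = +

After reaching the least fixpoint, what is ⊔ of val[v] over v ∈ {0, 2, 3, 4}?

⊤

Trace (14 dequeues):
  [1] u=0 | in + | out − | prev ⊥ | push {}
  [2] u=1 | in ⊥ | out 0 | ==
  [3] u=2 | in ⊥ | out ⊥ | ==
  [4] u=3 | in 0 | out 0 | prev ⊥ | push {2}
  [5] u=4 | in ⊥ | out + | ==
  [6] u=5 | in ⊥ | out + | prev ⊥ | push {3}
  [7] u=2 | in 0 | out 0 | prev ⊥ | push {4,5}
  [8] u=3 | in ⊤ | out ⊤ | prev 0 | push {2}
  [9] u=4 | in 0 | out ⊤ | prev + | push {0}
  [10] u=5 | in 0 | out + | ==
  [11] u=2 | in ⊤ | out ⊤ | prev 0 | push {4,5}
  [12] u=0 | in ⊤ | out ⊤ | prev − | push {}
  [13] u=4 | in ⊤ | out ⊤ | ==
  [14] u=5 | in ⊤ | out + | ==

Converged values:
  [0] ⊤
  [1] 0
  [2] ⊤
  [3] ⊤
  [4] ⊤
  [5] +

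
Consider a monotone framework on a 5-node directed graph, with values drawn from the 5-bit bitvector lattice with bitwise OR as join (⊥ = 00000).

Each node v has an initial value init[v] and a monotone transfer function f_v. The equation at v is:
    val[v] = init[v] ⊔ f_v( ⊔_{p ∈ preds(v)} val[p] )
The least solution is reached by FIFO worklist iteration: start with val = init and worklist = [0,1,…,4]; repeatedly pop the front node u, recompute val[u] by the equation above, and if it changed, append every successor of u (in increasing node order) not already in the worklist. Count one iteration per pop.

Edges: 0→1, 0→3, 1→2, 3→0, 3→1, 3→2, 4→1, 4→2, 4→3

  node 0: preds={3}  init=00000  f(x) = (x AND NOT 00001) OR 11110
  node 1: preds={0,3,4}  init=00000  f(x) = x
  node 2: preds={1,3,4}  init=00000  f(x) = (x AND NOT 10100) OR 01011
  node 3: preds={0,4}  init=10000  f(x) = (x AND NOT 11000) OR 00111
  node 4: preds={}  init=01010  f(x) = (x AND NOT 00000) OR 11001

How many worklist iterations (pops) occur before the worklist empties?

Iteration log — 9 steps:
  step 1. node 0  ⊔preds=10000  new=11110  old=00000  +wl: 
  step 2. node 1  ⊔preds=11110  new=11110  old=00000  +wl: 
  step 3. node 2  ⊔preds=11110  new=01011  old=00000  +wl: 
  step 4. node 3  ⊔preds=11110  new=10111  old=10000  +wl: 0,1,2
  step 5. node 4  ⊔preds=00000  new=11011  old=01010  +wl: 3
  step 6. node 0  ⊔preds=10111  new=11110  stable
  step 7. node 1  ⊔preds=11111  new=11111  old=11110  +wl: 
  step 8. node 2  ⊔preds=11111  new=01011  stable
  step 9. node 3  ⊔preds=11111  new=10111  stable

Least fixpoint reached:
  node 0: 11110
  node 1: 11111
  node 2: 01011
  node 3: 10111
  node 4: 11011

9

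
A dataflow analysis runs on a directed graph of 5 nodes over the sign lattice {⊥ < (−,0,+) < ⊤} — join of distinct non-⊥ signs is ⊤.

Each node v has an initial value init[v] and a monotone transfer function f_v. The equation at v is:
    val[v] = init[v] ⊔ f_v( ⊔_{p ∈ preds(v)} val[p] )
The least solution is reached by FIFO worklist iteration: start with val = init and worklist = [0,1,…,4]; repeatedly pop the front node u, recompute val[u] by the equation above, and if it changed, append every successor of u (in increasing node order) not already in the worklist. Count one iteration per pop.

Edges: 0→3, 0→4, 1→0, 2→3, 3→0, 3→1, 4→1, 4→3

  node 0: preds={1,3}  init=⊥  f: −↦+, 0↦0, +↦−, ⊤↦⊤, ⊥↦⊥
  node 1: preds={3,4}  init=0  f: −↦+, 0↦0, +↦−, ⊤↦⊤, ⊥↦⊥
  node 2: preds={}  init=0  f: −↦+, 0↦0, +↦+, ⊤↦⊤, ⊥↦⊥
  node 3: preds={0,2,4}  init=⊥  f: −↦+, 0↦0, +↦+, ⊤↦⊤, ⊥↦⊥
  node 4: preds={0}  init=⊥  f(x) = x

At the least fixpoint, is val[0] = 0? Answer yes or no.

Iteration log — 8 steps:
  step 1. node 0  ⊔preds=0  new=0  old=⊥  +wl: 
  step 2. node 1  ⊔preds=⊥  new=0  stable
  step 3. node 2  ⊔preds=⊥  new=0  stable
  step 4. node 3  ⊔preds=0  new=0  old=⊥  +wl: 0,1
  step 5. node 4  ⊔preds=0  new=0  old=⊥  +wl: 3
  step 6. node 0  ⊔preds=0  new=0  stable
  step 7. node 1  ⊔preds=0  new=0  stable
  step 8. node 3  ⊔preds=0  new=0  stable

Least fixpoint reached:
  node 0: 0
  node 1: 0
  node 2: 0
  node 3: 0
  node 4: 0

yes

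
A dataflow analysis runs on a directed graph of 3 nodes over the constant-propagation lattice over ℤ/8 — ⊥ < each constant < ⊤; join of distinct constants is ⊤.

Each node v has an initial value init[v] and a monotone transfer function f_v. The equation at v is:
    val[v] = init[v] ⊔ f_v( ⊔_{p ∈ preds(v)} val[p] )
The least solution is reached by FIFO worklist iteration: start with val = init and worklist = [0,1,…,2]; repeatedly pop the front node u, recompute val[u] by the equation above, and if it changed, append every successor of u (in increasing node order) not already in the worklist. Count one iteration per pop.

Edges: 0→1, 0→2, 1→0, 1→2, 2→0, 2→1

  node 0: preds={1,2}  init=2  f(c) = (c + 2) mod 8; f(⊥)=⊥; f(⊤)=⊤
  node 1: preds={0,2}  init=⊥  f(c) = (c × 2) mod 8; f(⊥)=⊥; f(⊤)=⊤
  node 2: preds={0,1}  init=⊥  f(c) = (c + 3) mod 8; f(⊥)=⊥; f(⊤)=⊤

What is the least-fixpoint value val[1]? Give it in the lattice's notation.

Worklist (7 pops):
  #1 pop 0: in=⊥ → 2 (no change)
  #2 pop 1: in=2 → 4 (was ⊥); enqueue [0]
  #3 pop 2: in=⊤ → ⊤ (was ⊥); enqueue [1]
  #4 pop 0: in=⊤ → ⊤ (was 2); enqueue [2]
  #5 pop 1: in=⊤ → ⊤ (was 4); enqueue [0]
  #6 pop 2: in=⊤ → ⊤ (no change)
  #7 pop 0: in=⊤ → ⊤ (no change)

Fixpoint:
  val[0] = ⊤
  val[1] = ⊤
  val[2] = ⊤

⊤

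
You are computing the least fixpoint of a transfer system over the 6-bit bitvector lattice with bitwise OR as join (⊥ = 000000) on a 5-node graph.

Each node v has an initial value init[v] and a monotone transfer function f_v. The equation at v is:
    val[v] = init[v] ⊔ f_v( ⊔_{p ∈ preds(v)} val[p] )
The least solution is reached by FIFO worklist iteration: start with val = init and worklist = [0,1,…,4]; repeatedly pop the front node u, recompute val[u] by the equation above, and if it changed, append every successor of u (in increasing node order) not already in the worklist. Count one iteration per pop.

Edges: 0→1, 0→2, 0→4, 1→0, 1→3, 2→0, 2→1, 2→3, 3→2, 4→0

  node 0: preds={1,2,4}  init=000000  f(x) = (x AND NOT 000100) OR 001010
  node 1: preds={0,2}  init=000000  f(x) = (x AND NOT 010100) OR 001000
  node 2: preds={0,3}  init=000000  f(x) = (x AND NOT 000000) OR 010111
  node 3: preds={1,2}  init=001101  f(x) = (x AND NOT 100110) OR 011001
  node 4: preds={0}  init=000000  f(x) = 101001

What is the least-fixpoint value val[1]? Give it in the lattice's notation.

Iteration log — 12 steps:
  step 1. node 0  ⊔preds=000000  new=001010  old=000000  +wl: 
  step 2. node 1  ⊔preds=001010  new=001010  old=000000  +wl: 0
  step 3. node 2  ⊔preds=001111  new=011111  old=000000  +wl: 1
  step 4. node 3  ⊔preds=011111  new=011101  old=001101  +wl: 2
  step 5. node 4  ⊔preds=001010  new=101001  old=000000  +wl: 
  step 6. node 0  ⊔preds=111111  new=111011  old=001010  +wl: 4
  step 7. node 1  ⊔preds=111111  new=101011  old=001010  +wl: 0,3
  step 8. node 2  ⊔preds=111111  new=111111  old=011111  +wl: 1
  step 9. node 4  ⊔preds=111011  new=101001  stable
  step 10. node 0  ⊔preds=111111  new=111011  stable
  step 11. node 3  ⊔preds=111111  new=011101  stable
  step 12. node 1  ⊔preds=111111  new=101011  stable

Least fixpoint reached:
  node 0: 111011
  node 1: 101011
  node 2: 111111
  node 3: 011101
  node 4: 101001

101011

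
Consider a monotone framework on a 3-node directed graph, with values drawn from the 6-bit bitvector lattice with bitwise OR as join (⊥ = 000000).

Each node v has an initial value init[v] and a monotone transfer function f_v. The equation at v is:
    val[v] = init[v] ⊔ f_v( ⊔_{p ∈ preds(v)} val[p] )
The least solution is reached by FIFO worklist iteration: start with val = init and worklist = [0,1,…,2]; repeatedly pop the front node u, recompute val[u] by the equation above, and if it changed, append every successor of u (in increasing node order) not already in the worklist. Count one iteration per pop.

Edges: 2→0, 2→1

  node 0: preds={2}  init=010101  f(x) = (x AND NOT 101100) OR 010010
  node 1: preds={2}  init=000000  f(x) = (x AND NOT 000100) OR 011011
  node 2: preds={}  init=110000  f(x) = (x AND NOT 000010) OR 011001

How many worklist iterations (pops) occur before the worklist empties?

Worklist (5 pops):
  #1 pop 0: in=110000 → 010111 (was 010101); enqueue []
  #2 pop 1: in=110000 → 111011 (was 000000); enqueue []
  #3 pop 2: in=000000 → 111001 (was 110000); enqueue [0,1]
  #4 pop 0: in=111001 → 010111 (no change)
  #5 pop 1: in=111001 → 111011 (no change)

Fixpoint:
  val[0] = 010111
  val[1] = 111011
  val[2] = 111001

5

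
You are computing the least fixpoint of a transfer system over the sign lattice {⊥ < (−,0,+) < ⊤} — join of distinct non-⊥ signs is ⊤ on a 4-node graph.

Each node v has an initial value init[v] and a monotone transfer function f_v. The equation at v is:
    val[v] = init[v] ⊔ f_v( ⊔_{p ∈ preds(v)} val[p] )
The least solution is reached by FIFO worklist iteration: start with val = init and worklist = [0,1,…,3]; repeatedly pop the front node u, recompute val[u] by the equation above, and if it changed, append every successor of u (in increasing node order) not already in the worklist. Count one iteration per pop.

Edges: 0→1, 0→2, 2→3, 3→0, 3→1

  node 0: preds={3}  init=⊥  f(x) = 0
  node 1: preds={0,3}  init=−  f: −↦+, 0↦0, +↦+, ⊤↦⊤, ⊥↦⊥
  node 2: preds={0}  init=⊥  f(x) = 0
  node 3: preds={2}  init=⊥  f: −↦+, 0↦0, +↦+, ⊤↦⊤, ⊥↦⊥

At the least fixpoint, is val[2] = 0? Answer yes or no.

yes

Worklist (6 pops):
  #1 pop 0: in=⊥ → 0 (was ⊥); enqueue []
  #2 pop 1: in=0 → ⊤ (was −); enqueue []
  #3 pop 2: in=0 → 0 (was ⊥); enqueue []
  #4 pop 3: in=0 → 0 (was ⊥); enqueue [0,1]
  #5 pop 0: in=0 → 0 (no change)
  #6 pop 1: in=0 → ⊤ (no change)

Fixpoint:
  val[0] = 0
  val[1] = ⊤
  val[2] = 0
  val[3] = 0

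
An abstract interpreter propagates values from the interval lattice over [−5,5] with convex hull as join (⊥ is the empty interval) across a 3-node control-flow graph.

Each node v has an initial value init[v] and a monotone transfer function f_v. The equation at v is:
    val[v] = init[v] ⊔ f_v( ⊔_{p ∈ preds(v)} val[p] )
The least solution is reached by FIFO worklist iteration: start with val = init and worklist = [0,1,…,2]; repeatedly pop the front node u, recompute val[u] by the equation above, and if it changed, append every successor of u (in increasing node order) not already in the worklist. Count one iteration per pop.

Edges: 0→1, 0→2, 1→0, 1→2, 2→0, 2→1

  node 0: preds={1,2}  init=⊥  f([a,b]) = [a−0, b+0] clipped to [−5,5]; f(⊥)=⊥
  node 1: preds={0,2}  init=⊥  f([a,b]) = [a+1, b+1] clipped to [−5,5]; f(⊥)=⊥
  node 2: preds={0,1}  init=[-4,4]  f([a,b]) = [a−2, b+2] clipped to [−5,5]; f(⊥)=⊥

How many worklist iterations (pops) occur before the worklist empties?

Iteration log — 7 steps:
  step 1. node 0  ⊔preds=[-4,4]  new=[-4,4]  old=⊥  +wl: 
  step 2. node 1  ⊔preds=[-4,4]  new=[-3,5]  old=⊥  +wl: 0
  step 3. node 2  ⊔preds=[-4,5]  new=[-5,5]  old=[-4,4]  +wl: 1
  step 4. node 0  ⊔preds=[-5,5]  new=[-5,5]  old=[-4,4]  +wl: 2
  step 5. node 1  ⊔preds=[-5,5]  new=[-4,5]  old=[-3,5]  +wl: 0
  step 6. node 2  ⊔preds=[-5,5]  new=[-5,5]  stable
  step 7. node 0  ⊔preds=[-5,5]  new=[-5,5]  stable

Least fixpoint reached:
  node 0: [-5,5]
  node 1: [-4,5]
  node 2: [-5,5]

7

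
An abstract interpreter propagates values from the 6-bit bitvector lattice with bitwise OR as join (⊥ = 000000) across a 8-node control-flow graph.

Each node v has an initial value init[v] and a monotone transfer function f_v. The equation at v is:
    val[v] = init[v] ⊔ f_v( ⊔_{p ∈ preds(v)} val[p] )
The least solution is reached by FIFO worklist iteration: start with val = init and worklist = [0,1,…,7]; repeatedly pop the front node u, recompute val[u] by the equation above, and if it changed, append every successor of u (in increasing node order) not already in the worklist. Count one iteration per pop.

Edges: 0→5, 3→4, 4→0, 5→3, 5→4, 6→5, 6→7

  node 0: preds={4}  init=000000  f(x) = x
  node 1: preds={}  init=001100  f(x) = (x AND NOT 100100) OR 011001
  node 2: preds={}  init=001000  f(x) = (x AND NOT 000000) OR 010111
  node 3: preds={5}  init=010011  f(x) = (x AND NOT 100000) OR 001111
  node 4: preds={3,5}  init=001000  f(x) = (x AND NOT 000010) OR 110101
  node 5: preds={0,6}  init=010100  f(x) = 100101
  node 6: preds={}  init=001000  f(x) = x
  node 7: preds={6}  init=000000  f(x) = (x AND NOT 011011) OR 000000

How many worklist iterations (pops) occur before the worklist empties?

12

Trace (12 dequeues):
  [1] u=0 | in 001000 | out 001000 | prev 000000 | push {}
  [2] u=1 | in 000000 | out 011101 | prev 001100 | push {}
  [3] u=2 | in 000000 | out 011111 | prev 001000 | push {}
  [4] u=3 | in 010100 | out 011111 | prev 010011 | push {}
  [5] u=4 | in 011111 | out 111101 | prev 001000 | push {0}
  [6] u=5 | in 001000 | out 110101 | prev 010100 | push {3,4}
  [7] u=6 | in 000000 | out 001000 | ==
  [8] u=7 | in 001000 | out 000000 | ==
  [9] u=0 | in 111101 | out 111101 | prev 001000 | push {5}
  [10] u=3 | in 110101 | out 011111 | ==
  [11] u=4 | in 111111 | out 111101 | ==
  [12] u=5 | in 111101 | out 110101 | ==

Converged values:
  [0] 111101
  [1] 011101
  [2] 011111
  [3] 011111
  [4] 111101
  [5] 110101
  [6] 001000
  [7] 000000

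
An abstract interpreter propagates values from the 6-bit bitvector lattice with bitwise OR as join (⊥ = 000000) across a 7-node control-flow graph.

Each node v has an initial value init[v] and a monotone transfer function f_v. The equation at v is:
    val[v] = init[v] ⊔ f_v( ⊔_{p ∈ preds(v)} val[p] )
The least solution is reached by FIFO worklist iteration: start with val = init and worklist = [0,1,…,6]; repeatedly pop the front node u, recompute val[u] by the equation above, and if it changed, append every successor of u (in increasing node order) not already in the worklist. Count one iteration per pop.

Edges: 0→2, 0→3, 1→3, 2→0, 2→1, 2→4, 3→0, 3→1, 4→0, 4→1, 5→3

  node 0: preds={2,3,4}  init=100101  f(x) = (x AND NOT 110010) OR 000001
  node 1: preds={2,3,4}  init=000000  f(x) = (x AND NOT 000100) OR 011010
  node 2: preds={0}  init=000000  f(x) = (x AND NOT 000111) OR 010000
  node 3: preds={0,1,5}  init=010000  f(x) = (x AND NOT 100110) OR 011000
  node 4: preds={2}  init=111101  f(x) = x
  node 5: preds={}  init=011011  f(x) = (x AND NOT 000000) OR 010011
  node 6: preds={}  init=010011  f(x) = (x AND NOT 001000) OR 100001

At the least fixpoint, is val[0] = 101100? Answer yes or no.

no

Trace (9 dequeues):
  [1] u=0 | in 111101 | out 101101 | prev 100101 | push {}
  [2] u=1 | in 111101 | out 111011 | prev 000000 | push {}
  [3] u=2 | in 101101 | out 111000 | prev 000000 | push {0,1}
  [4] u=3 | in 111111 | out 011001 | prev 010000 | push {}
  [5] u=4 | in 111000 | out 111101 | ==
  [6] u=5 | in 000000 | out 011011 | ==
  [7] u=6 | in 000000 | out 110011 | prev 010011 | push {}
  [8] u=0 | in 111101 | out 101101 | ==
  [9] u=1 | in 111101 | out 111011 | ==

Converged values:
  [0] 101101
  [1] 111011
  [2] 111000
  [3] 011001
  [4] 111101
  [5] 011011
  [6] 110011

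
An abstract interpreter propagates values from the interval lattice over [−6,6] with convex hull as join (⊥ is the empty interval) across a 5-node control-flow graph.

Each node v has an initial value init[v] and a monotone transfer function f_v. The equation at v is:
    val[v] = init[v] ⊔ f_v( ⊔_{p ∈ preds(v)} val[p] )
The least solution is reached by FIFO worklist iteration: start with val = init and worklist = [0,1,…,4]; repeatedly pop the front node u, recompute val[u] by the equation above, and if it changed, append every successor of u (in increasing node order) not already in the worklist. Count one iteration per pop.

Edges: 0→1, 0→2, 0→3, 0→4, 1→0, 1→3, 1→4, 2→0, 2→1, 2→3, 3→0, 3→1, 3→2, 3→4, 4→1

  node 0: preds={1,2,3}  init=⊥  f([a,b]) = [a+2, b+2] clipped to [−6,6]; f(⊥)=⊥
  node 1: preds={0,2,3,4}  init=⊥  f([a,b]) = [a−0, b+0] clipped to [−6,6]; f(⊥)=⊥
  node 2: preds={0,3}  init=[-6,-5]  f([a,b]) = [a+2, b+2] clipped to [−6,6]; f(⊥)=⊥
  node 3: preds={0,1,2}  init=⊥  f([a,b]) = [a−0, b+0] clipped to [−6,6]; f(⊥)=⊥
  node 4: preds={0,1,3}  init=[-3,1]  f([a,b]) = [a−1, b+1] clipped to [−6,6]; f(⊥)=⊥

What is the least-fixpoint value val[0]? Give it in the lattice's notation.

Trace (18 dequeues):
  [1] u=0 | in [-6,-5] | out [-4,-3] | prev ⊥ | push {}
  [2] u=1 | in [-6,1] | out [-6,1] | prev ⊥ | push {0}
  [3] u=2 | in [-4,-3] | out [-6,-1] | prev [-6,-5] | push {1}
  [4] u=3 | in [-6,1] | out [-6,1] | prev ⊥ | push {2}
  [5] u=4 | in [-6,1] | out [-6,2] | prev [-3,1] | push {}
  [6] u=0 | in [-6,1] | out [-4,3] | prev [-4,-3] | push {3,4}
  [7] u=1 | in [-6,3] | out [-6,3] | prev [-6,1] | push {0}
  [8] u=2 | in [-6,3] | out [-6,5] | prev [-6,-1] | push {1}
  [9] u=3 | in [-6,5] | out [-6,5] | prev [-6,1] | push {2}
  [10] u=4 | in [-6,5] | out [-6,6] | prev [-6,2] | push {}
  [11] u=0 | in [-6,5] | out [-4,6] | prev [-4,3] | push {3,4}
  [12] u=1 | in [-6,6] | out [-6,6] | prev [-6,3] | push {0}
  [13] u=2 | in [-6,6] | out [-6,6] | prev [-6,5] | push {1}
  [14] u=3 | in [-6,6] | out [-6,6] | prev [-6,5] | push {2}
  [15] u=4 | in [-6,6] | out [-6,6] | ==
  [16] u=0 | in [-6,6] | out [-4,6] | ==
  [17] u=1 | in [-6,6] | out [-6,6] | ==
  [18] u=2 | in [-6,6] | out [-6,6] | ==

Converged values:
  [0] [-4,6]
  [1] [-6,6]
  [2] [-6,6]
  [3] [-6,6]
  [4] [-6,6]

[-4,6]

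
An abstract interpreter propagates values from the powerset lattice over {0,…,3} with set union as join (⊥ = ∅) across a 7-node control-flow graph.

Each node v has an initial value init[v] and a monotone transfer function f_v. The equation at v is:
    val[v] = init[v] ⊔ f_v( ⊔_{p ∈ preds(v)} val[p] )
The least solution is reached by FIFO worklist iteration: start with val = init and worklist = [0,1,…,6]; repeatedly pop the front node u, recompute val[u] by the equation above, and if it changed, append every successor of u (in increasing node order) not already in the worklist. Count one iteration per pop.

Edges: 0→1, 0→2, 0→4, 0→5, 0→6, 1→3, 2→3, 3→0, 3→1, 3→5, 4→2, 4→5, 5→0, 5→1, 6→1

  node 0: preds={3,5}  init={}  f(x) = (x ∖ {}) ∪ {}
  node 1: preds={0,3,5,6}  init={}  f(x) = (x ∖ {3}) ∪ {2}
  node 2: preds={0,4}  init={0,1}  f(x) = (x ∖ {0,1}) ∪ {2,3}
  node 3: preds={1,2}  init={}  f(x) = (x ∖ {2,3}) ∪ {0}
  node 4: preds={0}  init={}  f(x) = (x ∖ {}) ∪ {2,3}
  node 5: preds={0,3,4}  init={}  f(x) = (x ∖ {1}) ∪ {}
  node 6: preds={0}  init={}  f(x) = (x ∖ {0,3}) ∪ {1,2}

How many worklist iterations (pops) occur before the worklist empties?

Iteration log — 15 steps:
  step 1. node 0  ⊔preds={}  new={}  stable
  step 2. node 1  ⊔preds={}  new={2}  old={}  +wl: 
  step 3. node 2  ⊔preds={}  new={0,1,2,3}  old={0,1}  +wl: 
  step 4. node 3  ⊔preds={0,1,2,3}  new={0,1}  old={}  +wl: 0,1
  step 5. node 4  ⊔preds={}  new={2,3}  old={}  +wl: 2
  step 6. node 5  ⊔preds={0,1,2,3}  new={0,2,3}  old={}  +wl: 
  step 7. node 6  ⊔preds={}  new={1,2}  old={}  +wl: 
  step 8. node 0  ⊔preds={0,1,2,3}  new={0,1,2,3}  old={}  +wl: 4,5,6
  step 9. node 1  ⊔preds={0,1,2,3}  new={0,1,2}  old={2}  +wl: 3
  step 10. node 2  ⊔preds={0,1,2,3}  new={0,1,2,3}  stable
  step 11. node 4  ⊔preds={0,1,2,3}  new={0,1,2,3}  old={2,3}  +wl: 2
  step 12. node 5  ⊔preds={0,1,2,3}  new={0,2,3}  stable
  step 13. node 6  ⊔preds={0,1,2,3}  new={1,2}  stable
  step 14. node 3  ⊔preds={0,1,2,3}  new={0,1}  stable
  step 15. node 2  ⊔preds={0,1,2,3}  new={0,1,2,3}  stable

Least fixpoint reached:
  node 0: {0,1,2,3}
  node 1: {0,1,2}
  node 2: {0,1,2,3}
  node 3: {0,1}
  node 4: {0,1,2,3}
  node 5: {0,2,3}
  node 6: {1,2}

15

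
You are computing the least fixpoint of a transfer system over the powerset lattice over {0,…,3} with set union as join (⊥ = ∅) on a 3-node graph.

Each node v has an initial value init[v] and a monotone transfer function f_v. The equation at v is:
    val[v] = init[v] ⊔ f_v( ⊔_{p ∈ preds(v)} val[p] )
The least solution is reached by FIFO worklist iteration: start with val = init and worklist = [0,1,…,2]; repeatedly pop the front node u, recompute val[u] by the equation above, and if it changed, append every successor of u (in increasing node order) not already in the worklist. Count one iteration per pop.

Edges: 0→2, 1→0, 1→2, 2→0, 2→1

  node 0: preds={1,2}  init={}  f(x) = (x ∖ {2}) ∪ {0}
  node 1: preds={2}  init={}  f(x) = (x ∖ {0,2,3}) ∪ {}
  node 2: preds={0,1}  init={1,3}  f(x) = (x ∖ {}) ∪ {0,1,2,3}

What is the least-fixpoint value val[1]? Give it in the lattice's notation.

{1}

Trace (5 dequeues):
  [1] u=0 | in {1,3} | out {0,1,3} | prev {} | push {}
  [2] u=1 | in {1,3} | out {1} | prev {} | push {0}
  [3] u=2 | in {0,1,3} | out {0,1,2,3} | prev {1,3} | push {1}
  [4] u=0 | in {0,1,2,3} | out {0,1,3} | ==
  [5] u=1 | in {0,1,2,3} | out {1} | ==

Converged values:
  [0] {0,1,3}
  [1] {1}
  [2] {0,1,2,3}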